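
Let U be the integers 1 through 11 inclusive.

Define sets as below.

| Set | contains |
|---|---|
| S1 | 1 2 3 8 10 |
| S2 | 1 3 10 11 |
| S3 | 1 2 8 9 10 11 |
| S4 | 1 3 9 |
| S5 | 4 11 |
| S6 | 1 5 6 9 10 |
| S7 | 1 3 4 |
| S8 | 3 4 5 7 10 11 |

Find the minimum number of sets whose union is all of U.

S3, S6, and S8 cover everything between them: the union {1, 2, 3, 4, 5, 6, 7, 8, 9, 10, 11} is all of U.
Only S6 contains 6, so S6 is forced; the remaining 6 points need at least 2 more sets (each remaining set adds at most 4) — so at least 3 sets are needed, and 3 is optimal.

3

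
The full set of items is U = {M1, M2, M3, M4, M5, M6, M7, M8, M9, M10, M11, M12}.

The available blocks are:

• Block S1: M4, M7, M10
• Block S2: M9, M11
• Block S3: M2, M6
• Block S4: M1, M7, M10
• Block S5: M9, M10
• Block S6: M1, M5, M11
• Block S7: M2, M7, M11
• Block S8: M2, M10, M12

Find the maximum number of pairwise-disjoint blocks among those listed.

3

S2, S3, S4 are pairwise disjoint (S2={M9,M11}; S3={M2,M6}; S4={M1,M7,M10}).
Every remaining block overlaps one of these, and no 4 of the listed blocks are pairwise disjoint, so 3 is the maximum.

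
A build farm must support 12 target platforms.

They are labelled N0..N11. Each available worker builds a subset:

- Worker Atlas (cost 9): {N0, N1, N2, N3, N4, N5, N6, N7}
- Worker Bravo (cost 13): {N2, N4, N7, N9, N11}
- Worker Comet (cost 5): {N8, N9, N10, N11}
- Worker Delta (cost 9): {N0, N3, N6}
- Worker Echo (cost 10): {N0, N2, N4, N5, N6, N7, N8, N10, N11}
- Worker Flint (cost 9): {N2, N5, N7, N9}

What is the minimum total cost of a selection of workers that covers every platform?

Atlas, Comet together cover every platform (Atlas ∪ Comet = {N0, N1, N2, N3, N4, N5, N6, N7, N8, N9, N10, N11}); total cost 9 + 5 = 14.
The greedy pick Echo, Atlas, Comet costs 24; no covering selection beats 14.

14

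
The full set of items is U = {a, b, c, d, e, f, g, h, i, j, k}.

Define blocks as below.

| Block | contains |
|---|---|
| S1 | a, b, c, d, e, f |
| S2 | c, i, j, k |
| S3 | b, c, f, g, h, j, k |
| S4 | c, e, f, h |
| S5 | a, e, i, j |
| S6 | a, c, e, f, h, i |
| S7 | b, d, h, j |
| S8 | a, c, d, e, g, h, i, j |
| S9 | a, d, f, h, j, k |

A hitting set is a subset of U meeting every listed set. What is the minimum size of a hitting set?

T = {f, j} meets every block (each contains at least one member of T), and |T| = 2.
No single item lies in every block, so at least 2 are needed and 2 is optimal.

2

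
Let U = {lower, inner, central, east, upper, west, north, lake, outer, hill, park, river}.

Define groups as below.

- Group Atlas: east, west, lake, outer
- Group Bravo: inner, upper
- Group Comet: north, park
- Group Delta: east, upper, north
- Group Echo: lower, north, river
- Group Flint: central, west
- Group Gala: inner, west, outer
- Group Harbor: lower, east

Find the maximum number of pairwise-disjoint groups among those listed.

Bravo, Comet, Flint, Harbor are pairwise disjoint (Bravo={inner,upper}; Comet={north,park}; Flint={central,west}; Harbor={lower,east}).
Every remaining group overlaps one of these, and no 5 of the listed groups are pairwise disjoint, so 4 is the maximum.

4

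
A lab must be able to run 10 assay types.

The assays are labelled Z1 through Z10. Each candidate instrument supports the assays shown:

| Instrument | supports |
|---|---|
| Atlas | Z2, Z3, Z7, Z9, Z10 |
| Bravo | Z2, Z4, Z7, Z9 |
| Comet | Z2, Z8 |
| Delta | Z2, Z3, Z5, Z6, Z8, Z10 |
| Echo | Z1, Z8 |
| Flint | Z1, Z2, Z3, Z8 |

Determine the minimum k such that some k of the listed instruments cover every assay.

3

Take {Bravo, Delta, Echo}. Their union is {Z1, Z2, Z3, Z4, Z5, Z6, Z7, Z8, Z9, Z10}, which is all 10 assays.
Only Bravo contains Z4, so Bravo is forced; the remaining 6 assays need at least 2 more instruments (each remaining instrument adds at most 5) — so at least 3 instruments are needed, and 3 is optimal.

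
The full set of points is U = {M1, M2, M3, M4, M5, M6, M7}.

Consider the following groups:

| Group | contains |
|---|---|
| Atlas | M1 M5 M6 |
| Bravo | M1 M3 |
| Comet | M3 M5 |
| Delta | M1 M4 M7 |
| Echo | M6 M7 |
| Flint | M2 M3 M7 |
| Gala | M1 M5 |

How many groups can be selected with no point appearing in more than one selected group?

2

Flint, Gala are pairwise disjoint (Flint={M2,M3,M7}; Gala={M1,M5}).
Every remaining group overlaps one of these, and no 3 of the listed groups are pairwise disjoint, so 2 is the maximum.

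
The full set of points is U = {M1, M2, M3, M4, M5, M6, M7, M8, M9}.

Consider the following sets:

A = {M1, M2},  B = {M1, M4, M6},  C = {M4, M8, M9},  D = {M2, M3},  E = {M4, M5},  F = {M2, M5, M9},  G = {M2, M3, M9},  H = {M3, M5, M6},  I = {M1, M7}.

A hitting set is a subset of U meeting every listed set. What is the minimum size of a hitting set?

4

Take T = {M1, M3, M5, M9}. Each listed set contains at least one of these, so T is a hitting set of size 4.
No choice of 3 points meets every set, so 4 is the minimum.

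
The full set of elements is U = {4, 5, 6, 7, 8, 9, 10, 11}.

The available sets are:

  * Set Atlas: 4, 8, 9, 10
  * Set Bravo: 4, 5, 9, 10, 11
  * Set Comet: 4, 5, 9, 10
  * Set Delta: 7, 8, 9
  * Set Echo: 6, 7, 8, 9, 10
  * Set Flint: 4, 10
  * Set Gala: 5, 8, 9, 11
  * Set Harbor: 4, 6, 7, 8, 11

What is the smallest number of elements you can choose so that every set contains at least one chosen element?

Take H = {4, 8}. Each listed set contains at least one of these, so H is a hitting set of size 2.
The sets Delta, Flint are pairwise disjoint, so any hitting set needs a separate element for each — at least 2. Hence 2 is optimal.

2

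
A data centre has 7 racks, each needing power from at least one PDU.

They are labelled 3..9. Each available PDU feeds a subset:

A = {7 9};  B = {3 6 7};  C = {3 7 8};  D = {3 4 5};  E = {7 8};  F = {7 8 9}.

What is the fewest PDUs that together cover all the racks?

B and D and F together: B ∪ D ∪ F = {3, 4, 5, 6, 7, 8, 9} — every rack is covered.
Each PDU has at most 3 racks, and 2·3 = 6 < 7 — so at least 3 PDUs are needed, and 3 is optimal.

3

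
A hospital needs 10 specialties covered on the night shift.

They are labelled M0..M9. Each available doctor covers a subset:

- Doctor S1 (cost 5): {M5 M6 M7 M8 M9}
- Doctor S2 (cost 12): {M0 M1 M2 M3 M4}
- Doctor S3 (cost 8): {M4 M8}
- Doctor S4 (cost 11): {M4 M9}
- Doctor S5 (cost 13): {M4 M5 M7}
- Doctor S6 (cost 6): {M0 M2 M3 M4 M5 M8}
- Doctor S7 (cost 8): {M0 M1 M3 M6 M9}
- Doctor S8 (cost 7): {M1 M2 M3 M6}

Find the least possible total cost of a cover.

S1, S2 together cover every specialty (S1 ∪ S2 = {M0, M1, M2, M3, M4, M5, M6, M7, M8, M9}); total cost 5 + 12 = 17.
The greedy pick S1, S6, S8 costs 18; no covering selection beats 17.

17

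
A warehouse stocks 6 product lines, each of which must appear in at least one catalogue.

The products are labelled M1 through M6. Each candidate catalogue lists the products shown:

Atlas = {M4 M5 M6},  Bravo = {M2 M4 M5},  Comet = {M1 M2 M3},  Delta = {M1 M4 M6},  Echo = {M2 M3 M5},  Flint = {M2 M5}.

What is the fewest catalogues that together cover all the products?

2

Take {Atlas, Comet}. Their union is {M1, M2, M3, M4, M5, M6}, which is all 6 products.
No single catalogue has all 6 products (the largest, Atlas, has 3), so 2 is optimal.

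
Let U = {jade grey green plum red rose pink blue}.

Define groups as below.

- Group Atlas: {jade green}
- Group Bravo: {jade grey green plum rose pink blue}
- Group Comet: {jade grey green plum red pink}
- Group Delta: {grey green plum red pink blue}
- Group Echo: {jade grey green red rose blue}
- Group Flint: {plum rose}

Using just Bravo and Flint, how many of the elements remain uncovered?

1

Union of Bravo, Flint = {jade, grey, green, plum, rose, pink, blue}.
Not covered: red — 1 element.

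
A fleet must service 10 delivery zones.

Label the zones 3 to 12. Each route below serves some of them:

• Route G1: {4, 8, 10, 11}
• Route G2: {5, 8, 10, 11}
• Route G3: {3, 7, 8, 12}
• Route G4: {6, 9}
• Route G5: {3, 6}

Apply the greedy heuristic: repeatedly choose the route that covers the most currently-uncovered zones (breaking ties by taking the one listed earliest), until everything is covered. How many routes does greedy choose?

Greedy: pick G1 (covers 4 new) → pick G3 (covers 3 new) → pick G4 (covers 2 new) → pick G2 (covers 1 new). Total picks: 4.

4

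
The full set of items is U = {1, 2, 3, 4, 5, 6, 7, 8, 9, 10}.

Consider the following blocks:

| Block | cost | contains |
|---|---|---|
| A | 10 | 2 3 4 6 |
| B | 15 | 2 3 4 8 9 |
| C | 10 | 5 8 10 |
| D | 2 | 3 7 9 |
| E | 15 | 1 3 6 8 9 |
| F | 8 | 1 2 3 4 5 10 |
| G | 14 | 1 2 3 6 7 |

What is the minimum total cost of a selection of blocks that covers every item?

D, E, F together cover every item (D ∪ E ∪ F = {1, 2, 3, 4, 5, 6, 7, 8, 9, 10}); total cost 2 + 15 + 8 = 25.
No covering selection has total cost below 25.

25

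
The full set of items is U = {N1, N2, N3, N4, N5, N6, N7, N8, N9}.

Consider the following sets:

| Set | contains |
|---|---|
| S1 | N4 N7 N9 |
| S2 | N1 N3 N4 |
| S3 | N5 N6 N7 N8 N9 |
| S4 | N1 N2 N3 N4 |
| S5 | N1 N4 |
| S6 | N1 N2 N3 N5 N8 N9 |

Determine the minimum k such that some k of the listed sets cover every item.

S3 and S4 together: S3 ∪ S4 = {N1, N2, N3, N4, N5, N6, N7, N8, N9} — every item is covered.
No single set has all 9 items (the largest, S6, has 6), so 2 is optimal.

2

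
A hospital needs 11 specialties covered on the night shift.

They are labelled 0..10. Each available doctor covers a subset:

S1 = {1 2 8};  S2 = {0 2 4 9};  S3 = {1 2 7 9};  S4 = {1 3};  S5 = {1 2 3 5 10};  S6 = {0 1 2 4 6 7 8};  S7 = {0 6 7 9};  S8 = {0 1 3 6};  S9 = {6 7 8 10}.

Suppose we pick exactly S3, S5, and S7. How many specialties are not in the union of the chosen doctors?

2

Union of S3, S5, S7 = {0, 1, 2, 3, 5, 6, 7, 9, 10}.
Not covered: 4, 8 — 2 specialties.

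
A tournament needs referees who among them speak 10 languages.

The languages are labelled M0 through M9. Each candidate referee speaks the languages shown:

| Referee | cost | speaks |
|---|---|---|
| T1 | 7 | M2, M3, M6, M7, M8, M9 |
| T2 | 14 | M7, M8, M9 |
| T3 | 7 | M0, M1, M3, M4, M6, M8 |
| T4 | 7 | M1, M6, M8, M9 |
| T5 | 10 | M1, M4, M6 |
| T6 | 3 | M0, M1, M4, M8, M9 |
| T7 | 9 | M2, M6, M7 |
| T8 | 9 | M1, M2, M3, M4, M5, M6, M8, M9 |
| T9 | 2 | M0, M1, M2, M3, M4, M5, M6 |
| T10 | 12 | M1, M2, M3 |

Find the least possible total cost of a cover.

T1, T9 together cover every language (T1 ∪ T9 = {M0, M1, M2, M3, M4, M5, M6, M7, M8, M9}); total cost 7 + 2 = 9.
The greedy pick T9, T6, T1 costs 12; no covering selection beats 9.

9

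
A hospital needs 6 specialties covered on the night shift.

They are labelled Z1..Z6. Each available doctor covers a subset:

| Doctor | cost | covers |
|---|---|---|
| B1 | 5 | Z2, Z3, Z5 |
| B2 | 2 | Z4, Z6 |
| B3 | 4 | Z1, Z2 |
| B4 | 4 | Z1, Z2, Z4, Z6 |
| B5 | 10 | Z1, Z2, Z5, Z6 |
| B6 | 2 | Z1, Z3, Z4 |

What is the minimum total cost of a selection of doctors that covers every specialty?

B1, B4 together cover every specialty (B1 ∪ B4 = {Z1, Z2, Z3, Z4, Z5, Z6}); total cost 5 + 4 = 9.
No covering selection has total cost below 9.

9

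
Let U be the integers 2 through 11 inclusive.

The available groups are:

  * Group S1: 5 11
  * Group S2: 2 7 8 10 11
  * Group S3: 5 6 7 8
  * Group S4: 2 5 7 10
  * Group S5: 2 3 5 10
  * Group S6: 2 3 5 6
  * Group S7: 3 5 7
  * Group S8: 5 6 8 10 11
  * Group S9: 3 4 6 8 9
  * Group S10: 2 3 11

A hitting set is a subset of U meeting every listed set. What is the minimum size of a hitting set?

3

The 3 points {3, 5, 7} hit every group.
No choice of 2 points meets every group, so 3 is the minimum.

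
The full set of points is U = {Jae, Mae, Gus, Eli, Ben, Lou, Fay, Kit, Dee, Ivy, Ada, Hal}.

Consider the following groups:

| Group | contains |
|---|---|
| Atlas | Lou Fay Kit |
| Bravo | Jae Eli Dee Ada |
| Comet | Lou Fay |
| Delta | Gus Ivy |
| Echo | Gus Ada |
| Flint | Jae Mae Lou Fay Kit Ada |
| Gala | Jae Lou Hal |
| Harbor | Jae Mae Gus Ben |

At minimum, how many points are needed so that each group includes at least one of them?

3

The 3 points {Gus, Lou, Ada} hit every group.
The groups Atlas, Bravo, Delta are pairwise disjoint, so any hitting set needs a separate point for each — at least 3. Hence 3 is optimal.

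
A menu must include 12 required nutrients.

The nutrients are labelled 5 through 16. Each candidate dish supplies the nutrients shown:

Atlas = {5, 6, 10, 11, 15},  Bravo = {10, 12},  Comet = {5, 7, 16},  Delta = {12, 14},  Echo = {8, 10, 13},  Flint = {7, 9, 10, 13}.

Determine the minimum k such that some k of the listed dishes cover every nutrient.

5

Take {Atlas, Comet, Delta, Echo, Flint}. Their union is {5, 6, 7, 8, 9, 10, 11, 12, 13, 14, 15, 16}, which is all 12 nutrients.
No 4 of the 6 dishes cover everything (all 15 combinations miss at least one nutrient), so 5 is optimal.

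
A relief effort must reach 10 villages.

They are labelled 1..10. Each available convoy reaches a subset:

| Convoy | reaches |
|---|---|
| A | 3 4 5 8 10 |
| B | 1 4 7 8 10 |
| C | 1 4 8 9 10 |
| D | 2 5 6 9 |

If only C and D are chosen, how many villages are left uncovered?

2

Union of C, D = {1, 2, 4, 5, 6, 8, 9, 10}.
Not covered: 3, 7 — 2 villages.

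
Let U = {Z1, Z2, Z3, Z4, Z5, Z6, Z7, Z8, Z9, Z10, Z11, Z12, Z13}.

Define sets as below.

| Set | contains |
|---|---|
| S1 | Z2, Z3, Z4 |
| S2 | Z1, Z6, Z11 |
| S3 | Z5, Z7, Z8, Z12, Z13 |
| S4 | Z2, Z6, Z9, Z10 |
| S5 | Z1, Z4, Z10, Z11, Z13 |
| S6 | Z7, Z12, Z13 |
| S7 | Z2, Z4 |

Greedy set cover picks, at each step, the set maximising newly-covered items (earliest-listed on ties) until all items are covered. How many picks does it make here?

4

Greedy: pick S3 (covers 5 new) → pick S4 (covers 4 new) → pick S5 (covers 3 new) → pick S1 (covers 1 new). Total picks: 4.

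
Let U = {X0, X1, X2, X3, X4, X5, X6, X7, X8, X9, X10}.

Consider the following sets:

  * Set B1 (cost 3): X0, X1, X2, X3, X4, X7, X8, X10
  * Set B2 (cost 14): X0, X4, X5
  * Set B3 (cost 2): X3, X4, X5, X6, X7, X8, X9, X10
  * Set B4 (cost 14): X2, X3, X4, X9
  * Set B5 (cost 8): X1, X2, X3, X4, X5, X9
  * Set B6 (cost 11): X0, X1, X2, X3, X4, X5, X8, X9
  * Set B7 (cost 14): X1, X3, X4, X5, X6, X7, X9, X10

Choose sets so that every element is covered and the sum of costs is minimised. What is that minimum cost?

B1, B3 together cover every element (B1 ∪ B3 = {X0, X1, X2, X3, X4, X5, X6, X7, X8, X9, X10}); total cost 3 + 2 = 5.
No covering selection has total cost below 5.

5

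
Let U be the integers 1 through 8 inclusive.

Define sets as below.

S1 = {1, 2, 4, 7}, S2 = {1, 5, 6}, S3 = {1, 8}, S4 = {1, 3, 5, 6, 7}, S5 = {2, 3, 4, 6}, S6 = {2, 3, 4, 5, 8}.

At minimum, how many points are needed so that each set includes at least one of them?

H = {1, 4} meets every set (each contains at least one member of H), and |H| = 2.
The sets S3, S5 are pairwise disjoint, so any hitting set needs a separate point for each — at least 2. Hence 2 is optimal.

2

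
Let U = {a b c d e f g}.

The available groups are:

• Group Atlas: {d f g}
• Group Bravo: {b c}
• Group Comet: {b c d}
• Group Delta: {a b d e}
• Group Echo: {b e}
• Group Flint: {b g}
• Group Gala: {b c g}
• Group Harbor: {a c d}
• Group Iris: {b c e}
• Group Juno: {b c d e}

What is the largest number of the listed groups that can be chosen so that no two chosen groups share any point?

2

Atlas, Bravo are pairwise disjoint (Atlas={d,f,g}; Bravo={b,c}).
Every remaining group overlaps one of these, and no 3 of the listed groups are pairwise disjoint, so 2 is the maximum.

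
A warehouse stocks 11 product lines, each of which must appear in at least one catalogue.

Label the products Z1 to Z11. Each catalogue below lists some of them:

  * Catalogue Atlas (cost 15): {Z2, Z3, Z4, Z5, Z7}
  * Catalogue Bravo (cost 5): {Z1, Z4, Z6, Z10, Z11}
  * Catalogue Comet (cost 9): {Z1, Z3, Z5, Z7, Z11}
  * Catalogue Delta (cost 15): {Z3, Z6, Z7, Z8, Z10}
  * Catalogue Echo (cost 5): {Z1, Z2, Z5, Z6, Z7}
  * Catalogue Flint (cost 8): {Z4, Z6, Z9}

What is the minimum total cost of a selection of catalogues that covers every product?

33

Bravo, Delta, Echo, Flint together cover every product (Bravo ∪ Delta ∪ Echo ∪ Flint = {Z1, Z2, Z3, Z4, Z5, Z6, Z7, Z8, Z9, Z10, Z11}); total cost 5 + 15 + 5 + 8 = 33.
No covering selection has total cost below 33.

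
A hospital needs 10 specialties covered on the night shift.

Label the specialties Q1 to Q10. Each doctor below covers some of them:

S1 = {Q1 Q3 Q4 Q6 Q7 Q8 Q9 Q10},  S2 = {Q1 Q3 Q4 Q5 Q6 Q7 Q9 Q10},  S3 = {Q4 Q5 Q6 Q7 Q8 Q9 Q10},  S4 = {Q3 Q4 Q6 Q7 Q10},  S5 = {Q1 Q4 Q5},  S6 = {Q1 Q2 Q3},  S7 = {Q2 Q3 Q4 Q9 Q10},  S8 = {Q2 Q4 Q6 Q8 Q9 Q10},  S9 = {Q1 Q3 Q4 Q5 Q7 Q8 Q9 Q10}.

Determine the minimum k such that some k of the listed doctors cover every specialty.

S3 and S6 together: S3 ∪ S6 = {Q1, Q2, Q3, Q4, Q5, Q6, Q7, Q8, Q9, Q10} — every specialty is covered.
No single doctor has all 10 specialties (the largest, S1, has 8), so 2 is optimal.

2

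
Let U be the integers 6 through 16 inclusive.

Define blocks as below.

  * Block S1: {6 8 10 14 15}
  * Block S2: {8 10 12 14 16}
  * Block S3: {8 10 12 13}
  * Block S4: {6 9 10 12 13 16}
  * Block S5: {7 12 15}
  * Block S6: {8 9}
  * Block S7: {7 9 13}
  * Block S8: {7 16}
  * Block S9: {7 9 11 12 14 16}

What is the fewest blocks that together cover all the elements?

3

Take {S1, S4, S9}. Their union is {6, 7, 8, 9, 10, 11, 12, 13, 14, 15, 16}, which is all 11 elements.
Only S9 contains 11, so S9 is forced; the remaining 5 elements need at least 2 more blocks (each remaining block adds at most 4) — so at least 3 blocks are needed, and 3 is optimal.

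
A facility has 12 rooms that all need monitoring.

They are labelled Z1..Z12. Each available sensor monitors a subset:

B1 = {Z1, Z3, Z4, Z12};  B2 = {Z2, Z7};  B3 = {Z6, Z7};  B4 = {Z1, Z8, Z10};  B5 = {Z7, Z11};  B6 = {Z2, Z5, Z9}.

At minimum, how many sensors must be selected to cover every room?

5

B1 and B3 and B4 and B5 and B6 together: B1 ∪ B3 ∪ B4 ∪ B5 ∪ B6 = {Z1, Z2, Z3, Z4, Z5, Z6, Z7, Z8, Z9, Z10, Z11, Z12} — every room is covered.
No 4 of the 6 sensors cover everything (all 15 combinations miss at least one room), so 5 is optimal.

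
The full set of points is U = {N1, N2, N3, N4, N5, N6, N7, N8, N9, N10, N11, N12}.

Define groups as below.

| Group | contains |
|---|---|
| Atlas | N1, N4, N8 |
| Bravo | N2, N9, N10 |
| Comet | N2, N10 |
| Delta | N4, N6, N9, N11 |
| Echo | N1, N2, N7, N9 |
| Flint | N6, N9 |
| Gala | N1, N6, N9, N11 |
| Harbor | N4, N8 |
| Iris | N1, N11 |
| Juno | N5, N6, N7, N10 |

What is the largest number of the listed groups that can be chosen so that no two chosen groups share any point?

4

Comet, Flint, Harbor, Iris are pairwise disjoint (Comet={N2,N10}; Flint={N6,N9}; Harbor={N4,N8}; Iris={N1,N11}).
Every remaining group overlaps one of these, and no 5 of the listed groups are pairwise disjoint, so 4 is the maximum.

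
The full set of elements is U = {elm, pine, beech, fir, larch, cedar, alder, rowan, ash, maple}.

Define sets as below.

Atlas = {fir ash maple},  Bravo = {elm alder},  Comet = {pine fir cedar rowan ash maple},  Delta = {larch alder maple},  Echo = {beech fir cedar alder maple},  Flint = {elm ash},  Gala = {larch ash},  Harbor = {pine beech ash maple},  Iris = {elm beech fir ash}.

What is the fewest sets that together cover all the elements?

3

Comet, Delta, and Iris cover everything between them: the union {elm, pine, beech, fir, larch, cedar, alder, rowan, ash, maple} is all of U.
Only Comet contains rowan, so Comet is forced; the remaining 4 elements need at least 2 more sets (each remaining set adds at most 2) — so at least 3 sets are needed, and 3 is optimal.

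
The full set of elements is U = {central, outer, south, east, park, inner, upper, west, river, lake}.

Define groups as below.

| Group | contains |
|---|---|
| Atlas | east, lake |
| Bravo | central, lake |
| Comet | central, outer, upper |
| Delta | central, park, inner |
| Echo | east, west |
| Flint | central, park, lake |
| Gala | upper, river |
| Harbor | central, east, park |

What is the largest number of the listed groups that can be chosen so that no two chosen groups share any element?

Echo, Flint, Gala are pairwise disjoint (Echo={east,west}; Flint={central,park,lake}; Gala={upper,river}).
Every remaining group overlaps one of these, and no 4 of the listed groups are pairwise disjoint, so 3 is the maximum.

3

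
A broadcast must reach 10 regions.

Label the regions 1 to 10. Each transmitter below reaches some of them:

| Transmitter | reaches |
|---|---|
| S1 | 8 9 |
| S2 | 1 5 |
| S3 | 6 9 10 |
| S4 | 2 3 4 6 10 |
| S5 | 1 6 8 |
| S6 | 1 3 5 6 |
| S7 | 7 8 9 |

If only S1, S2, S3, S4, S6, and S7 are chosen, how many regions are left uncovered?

Union of S1, S2, S3, S4, S6, S7 = {1, 2, 3, 4, 5, 6, 7, 8, 9, 10} — that's every region, so 0 are uncovered.

0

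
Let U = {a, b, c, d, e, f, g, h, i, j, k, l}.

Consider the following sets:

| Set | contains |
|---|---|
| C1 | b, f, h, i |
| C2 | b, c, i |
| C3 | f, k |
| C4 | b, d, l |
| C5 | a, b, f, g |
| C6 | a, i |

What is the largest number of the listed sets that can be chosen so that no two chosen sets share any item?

C3, C4, C6 are pairwise disjoint (C3={f,k}; C4={b,d,l}; C6={a,i}).
Every remaining set overlaps one of these, and no 4 of the listed sets are pairwise disjoint, so 3 is the maximum.

3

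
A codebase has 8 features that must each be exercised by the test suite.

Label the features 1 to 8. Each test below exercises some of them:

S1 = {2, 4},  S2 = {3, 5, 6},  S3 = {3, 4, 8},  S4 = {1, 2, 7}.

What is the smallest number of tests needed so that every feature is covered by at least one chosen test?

3

Take {S2, S3, S4}. Their union is {1, 2, 3, 4, 5, 6, 7, 8}, which is all 8 features.
Each test has at most 3 features, and 2·3 = 6 < 8 — so at least 3 tests are needed, and 3 is optimal.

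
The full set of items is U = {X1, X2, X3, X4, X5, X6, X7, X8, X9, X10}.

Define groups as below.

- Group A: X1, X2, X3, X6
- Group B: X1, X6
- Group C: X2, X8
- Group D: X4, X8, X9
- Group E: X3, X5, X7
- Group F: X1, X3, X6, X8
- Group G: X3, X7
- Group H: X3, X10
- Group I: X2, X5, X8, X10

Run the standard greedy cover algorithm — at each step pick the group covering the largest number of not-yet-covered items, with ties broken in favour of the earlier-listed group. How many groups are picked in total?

Greedy: pick A (covers 4 new) → pick D (covers 3 new) → pick E (covers 2 new) → pick H (covers 1 new). Total picks: 4.

4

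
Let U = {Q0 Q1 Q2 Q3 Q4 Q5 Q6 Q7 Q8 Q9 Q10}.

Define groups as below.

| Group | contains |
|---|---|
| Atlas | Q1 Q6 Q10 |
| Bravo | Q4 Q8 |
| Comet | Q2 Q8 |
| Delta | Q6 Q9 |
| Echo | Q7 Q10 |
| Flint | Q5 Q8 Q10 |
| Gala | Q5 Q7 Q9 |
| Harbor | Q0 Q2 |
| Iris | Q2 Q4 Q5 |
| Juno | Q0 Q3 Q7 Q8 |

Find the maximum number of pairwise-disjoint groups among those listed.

Atlas, Bravo, Gala, Harbor are pairwise disjoint (Atlas={Q1,Q6,Q10}; Bravo={Q4,Q8}; Gala={Q5,Q7,Q9}; Harbor={Q0,Q2}).
Every remaining group overlaps one of these, and no 5 of the listed groups are pairwise disjoint, so 4 is the maximum.

4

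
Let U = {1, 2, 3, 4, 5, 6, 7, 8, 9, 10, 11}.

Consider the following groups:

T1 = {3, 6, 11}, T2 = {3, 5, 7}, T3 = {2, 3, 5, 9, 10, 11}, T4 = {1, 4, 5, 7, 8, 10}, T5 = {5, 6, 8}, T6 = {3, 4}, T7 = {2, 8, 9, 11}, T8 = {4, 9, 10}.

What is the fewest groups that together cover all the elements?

T3 and T4 and T5 together: T3 ∪ T4 ∪ T5 = {1, 2, 3, 4, 5, 6, 7, 8, 9, 10, 11} — every element is covered.
Only T4 contains 1, so T4 is forced; the remaining 5 elements need at least 2 more groups (each remaining group adds at most 4) — so at least 3 groups are needed, and 3 is optimal.

3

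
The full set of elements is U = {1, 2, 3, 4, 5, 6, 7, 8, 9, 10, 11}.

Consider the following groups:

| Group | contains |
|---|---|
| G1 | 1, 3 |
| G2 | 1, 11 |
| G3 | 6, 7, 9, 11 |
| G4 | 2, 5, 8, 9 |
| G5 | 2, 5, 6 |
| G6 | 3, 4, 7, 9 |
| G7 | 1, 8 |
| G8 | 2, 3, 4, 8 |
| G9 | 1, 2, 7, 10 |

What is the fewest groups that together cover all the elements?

Take {G3, G4, G6, G9}. Their union is {1, 2, 3, 4, 5, 6, 7, 8, 9, 10, 11}, which is all 11 elements.
Only G9 contains 10, so G9 is forced; the remaining 7 elements need at least 3 more groups (each remaining group adds at most 3) — so at least 4 groups are needed, and 4 is optimal.

4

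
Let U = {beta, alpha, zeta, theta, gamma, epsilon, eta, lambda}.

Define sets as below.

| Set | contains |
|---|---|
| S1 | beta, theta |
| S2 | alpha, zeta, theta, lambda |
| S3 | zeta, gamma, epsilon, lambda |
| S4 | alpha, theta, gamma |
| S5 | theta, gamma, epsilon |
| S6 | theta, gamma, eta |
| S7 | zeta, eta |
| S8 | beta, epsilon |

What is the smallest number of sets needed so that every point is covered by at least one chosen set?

3

S2 and S6 and S8 together: S2 ∪ S6 ∪ S8 = {beta, alpha, zeta, theta, gamma, epsilon, eta, lambda} — every point is covered.
No 2 of the 8 sets cover everything (all 28 combinations miss at least one point), so 3 is optimal.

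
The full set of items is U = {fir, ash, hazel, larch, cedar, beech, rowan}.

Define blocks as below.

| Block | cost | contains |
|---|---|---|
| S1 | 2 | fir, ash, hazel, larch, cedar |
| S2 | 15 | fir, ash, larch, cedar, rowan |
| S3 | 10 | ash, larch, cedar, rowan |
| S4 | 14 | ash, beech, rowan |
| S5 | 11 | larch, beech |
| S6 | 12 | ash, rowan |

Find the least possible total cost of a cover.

S1, S4 together cover every item (S1 ∪ S4 = {fir, ash, hazel, larch, cedar, beech, rowan}); total cost 2 + 14 = 16.
No covering selection has total cost below 16.

16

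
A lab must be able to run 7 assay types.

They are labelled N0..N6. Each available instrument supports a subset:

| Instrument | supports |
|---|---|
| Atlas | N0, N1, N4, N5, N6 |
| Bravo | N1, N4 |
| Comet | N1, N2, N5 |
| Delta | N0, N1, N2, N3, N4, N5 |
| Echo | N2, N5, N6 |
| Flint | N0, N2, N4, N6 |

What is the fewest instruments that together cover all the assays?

2

Delta and Flint together: Delta ∪ Flint = {N0, N1, N2, N3, N4, N5, N6} — every assay is covered.
No single instrument has all 7 assays (the largest, Delta, has 6), so 2 is optimal.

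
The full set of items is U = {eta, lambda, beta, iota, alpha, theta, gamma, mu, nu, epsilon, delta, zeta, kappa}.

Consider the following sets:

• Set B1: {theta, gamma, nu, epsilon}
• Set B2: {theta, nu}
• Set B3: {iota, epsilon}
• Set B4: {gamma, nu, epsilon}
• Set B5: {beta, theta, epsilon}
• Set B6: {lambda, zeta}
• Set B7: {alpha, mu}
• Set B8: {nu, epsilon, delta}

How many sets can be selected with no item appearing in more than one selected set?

B2, B3, B6, B7 are pairwise disjoint (B2={theta,nu}; B3={iota,epsilon}; B6={lambda,zeta}; B7={alpha,mu}).
Every remaining set overlaps one of these, and no 5 of the listed sets are pairwise disjoint, so 4 is the maximum.

4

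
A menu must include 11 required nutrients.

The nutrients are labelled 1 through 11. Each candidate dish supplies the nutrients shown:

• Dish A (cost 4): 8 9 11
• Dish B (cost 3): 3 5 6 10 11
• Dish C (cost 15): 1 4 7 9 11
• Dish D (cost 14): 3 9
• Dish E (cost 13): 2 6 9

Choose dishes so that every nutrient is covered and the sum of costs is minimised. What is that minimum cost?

35

A, B, C, E together cover every nutrient (A ∪ B ∪ C ∪ E = {1, 2, 3, 4, 5, 6, 7, 8, 9, 10, 11}); total cost 4 + 3 + 15 + 13 = 35.
No covering selection has total cost below 35.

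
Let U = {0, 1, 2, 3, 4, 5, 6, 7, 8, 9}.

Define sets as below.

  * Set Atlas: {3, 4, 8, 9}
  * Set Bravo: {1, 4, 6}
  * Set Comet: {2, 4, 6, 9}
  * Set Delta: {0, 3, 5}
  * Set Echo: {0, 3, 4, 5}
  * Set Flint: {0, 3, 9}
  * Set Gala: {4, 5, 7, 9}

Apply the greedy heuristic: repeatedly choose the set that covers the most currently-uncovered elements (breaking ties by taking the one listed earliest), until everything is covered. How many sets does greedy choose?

Greedy: pick Atlas (covers 4 new) → pick Bravo (covers 2 new) → pick Delta (covers 2 new) → pick Comet (covers 1 new) → pick Gala (covers 1 new). Total picks: 5.

5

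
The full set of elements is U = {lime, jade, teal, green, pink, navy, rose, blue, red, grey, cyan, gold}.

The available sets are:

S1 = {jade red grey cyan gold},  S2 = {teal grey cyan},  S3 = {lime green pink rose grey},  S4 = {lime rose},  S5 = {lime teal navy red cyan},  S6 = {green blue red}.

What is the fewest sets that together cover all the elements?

Take {S1, S3, S5, S6}. Their union is {lime, jade, teal, green, pink, navy, rose, blue, red, grey, cyan, gold}, which is all 12 elements.
Only S6 contains blue, so S6 is forced; the remaining 9 elements need at least 3 more sets (each remaining set adds at most 4) — so at least 4 sets are needed, and 4 is optimal.

4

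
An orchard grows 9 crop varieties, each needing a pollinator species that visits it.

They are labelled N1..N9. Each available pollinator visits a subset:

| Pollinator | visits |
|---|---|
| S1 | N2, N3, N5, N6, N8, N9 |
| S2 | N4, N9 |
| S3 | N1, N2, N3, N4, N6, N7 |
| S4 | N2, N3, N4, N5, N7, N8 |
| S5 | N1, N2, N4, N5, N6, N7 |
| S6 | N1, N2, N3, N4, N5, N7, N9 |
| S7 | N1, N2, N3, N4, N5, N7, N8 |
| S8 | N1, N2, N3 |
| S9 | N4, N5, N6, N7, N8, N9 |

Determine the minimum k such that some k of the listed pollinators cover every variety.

S1 and S5 together: S1 ∪ S5 = {N1, N2, N3, N4, N5, N6, N7, N8, N9} — every variety is covered.
No single pollinator has all 9 varieties (the largest, S6, has 7), so 2 is optimal.

2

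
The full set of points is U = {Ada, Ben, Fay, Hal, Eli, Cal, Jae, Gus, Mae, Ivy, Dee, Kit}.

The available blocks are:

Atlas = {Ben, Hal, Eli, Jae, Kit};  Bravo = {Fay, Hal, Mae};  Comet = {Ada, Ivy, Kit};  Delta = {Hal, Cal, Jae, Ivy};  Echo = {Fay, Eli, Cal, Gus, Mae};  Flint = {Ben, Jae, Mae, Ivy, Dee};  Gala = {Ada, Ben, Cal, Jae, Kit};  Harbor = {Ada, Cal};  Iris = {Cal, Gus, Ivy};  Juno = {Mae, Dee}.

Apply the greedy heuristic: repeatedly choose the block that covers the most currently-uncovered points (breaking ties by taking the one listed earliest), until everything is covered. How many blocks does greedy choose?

4

Greedy: pick Atlas (covers 5 new) → pick Echo (covers 4 new) → pick Comet (covers 2 new) → pick Flint (covers 1 new). Total picks: 4.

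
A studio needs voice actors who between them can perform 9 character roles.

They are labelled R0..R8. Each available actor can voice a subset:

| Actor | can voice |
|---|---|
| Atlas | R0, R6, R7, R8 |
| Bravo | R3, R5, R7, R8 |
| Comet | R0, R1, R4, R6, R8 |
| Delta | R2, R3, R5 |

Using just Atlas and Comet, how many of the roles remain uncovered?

3

Union of Atlas, Comet = {R0, R1, R4, R6, R7, R8}.
Not covered: R2, R3, R5 — 3 roles.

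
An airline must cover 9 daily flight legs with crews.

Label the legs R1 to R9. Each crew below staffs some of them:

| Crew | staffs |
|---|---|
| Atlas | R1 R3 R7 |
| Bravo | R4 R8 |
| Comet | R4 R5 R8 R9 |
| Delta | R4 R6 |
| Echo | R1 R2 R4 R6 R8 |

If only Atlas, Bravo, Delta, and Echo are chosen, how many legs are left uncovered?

Union of Atlas, Bravo, Delta, Echo = {R1, R2, R3, R4, R6, R7, R8}.
Not covered: R5, R9 — 2 legs.

2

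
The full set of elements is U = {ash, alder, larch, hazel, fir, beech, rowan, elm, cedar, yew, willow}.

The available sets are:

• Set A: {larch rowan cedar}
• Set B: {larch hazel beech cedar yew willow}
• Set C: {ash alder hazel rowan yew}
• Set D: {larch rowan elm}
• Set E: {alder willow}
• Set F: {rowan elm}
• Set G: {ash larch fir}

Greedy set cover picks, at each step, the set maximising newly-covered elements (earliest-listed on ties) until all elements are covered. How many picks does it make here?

4

Greedy: pick B (covers 6 new) → pick C (covers 3 new) → pick D (covers 1 new) → pick G (covers 1 new). Total picks: 4.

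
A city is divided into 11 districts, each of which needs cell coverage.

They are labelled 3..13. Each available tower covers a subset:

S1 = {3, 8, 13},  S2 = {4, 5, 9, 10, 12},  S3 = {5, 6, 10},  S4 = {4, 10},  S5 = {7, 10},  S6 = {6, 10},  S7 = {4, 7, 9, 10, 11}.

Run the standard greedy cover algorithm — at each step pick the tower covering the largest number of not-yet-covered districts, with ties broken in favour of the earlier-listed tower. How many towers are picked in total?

Greedy: pick S2 (covers 5 new) → pick S1 (covers 3 new) → pick S7 (covers 2 new) → pick S3 (covers 1 new). Total picks: 4.

4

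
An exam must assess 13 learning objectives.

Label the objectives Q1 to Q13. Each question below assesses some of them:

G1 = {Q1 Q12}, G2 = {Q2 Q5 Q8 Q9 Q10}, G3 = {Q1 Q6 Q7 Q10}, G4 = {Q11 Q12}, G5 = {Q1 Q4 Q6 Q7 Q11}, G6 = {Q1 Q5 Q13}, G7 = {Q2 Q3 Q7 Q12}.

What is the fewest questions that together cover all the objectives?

4

Take {G2, G5, G6, G7}. Their union is {Q1, Q2, Q3, Q4, Q5, Q6, Q7, Q8, Q9, Q10, Q11, Q12, Q13}, which is all 13 objectives.
Only G7 contains Q3, so G7 is forced; the remaining 9 objectives need at least 3 more questions (each remaining question adds at most 4) — so at least 4 questions are needed, and 4 is optimal.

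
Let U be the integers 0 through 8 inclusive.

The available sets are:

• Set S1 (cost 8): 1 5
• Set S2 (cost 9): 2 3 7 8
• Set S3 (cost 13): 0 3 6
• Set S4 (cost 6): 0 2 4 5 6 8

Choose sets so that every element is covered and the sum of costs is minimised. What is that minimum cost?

23

S1, S2, S4 together cover every element (S1 ∪ S2 ∪ S4 = {0, 1, 2, 3, 4, 5, 6, 7, 8}); total cost 8 + 9 + 6 = 23.
No covering selection has total cost below 23.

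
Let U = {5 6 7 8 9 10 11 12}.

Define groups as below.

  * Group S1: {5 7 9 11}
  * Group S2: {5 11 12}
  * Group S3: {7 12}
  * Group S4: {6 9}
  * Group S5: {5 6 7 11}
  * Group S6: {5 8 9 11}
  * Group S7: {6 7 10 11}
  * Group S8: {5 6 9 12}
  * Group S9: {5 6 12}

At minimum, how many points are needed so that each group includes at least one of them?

H = {6, 7, 11} meets every group (each contains at least one member of H), and |H| = 3.
No choice of 2 points meets every group, so 3 is the minimum.

3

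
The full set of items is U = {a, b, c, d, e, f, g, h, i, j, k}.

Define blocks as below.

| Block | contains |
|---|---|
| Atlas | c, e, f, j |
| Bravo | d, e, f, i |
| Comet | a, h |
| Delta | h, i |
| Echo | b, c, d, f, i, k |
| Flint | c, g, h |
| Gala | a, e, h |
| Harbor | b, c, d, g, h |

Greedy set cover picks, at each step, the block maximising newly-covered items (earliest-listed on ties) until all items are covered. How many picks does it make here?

Greedy: pick Echo (covers 6 new) → pick Gala (covers 3 new) → pick Atlas (covers 1 new) → pick Flint (covers 1 new). Total picks: 4.

4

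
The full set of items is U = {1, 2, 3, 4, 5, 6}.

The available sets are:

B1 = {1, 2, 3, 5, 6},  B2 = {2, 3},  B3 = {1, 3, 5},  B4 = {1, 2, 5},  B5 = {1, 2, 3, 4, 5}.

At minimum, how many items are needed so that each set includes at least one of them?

The 2 items {3, 5} hit every set.
No single item lies in every set, so at least 2 are needed and 2 is optimal.

2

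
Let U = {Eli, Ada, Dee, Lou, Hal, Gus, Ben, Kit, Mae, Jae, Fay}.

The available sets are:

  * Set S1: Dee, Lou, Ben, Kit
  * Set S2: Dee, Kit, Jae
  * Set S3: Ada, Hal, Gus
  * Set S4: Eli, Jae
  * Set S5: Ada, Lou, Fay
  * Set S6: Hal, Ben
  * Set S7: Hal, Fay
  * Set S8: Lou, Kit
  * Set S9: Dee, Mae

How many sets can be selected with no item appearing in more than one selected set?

4

S4, S7, S8, S9 are pairwise disjoint (S4={Eli,Jae}; S7={Hal,Fay}; S8={Lou,Kit}; S9={Dee,Mae}).
Every remaining set overlaps one of these, and no 5 of the listed sets are pairwise disjoint, so 4 is the maximum.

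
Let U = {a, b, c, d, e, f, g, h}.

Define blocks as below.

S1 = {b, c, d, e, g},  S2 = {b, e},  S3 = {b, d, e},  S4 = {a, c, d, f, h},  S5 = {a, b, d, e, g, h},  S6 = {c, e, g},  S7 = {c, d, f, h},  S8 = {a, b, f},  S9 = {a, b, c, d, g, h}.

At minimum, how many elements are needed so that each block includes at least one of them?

2

T = {b, c} meets every block (each contains at least one member of T), and |T| = 2.
The blocks S6, S8 are pairwise disjoint, so any hitting set needs a separate element for each — at least 2. Hence 2 is optimal.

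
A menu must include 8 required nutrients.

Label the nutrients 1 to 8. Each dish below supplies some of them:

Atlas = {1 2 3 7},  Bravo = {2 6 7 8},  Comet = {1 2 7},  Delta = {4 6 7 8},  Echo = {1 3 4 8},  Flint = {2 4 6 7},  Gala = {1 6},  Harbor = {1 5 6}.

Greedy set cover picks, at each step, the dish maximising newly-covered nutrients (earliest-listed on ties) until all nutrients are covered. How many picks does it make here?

Greedy: pick Atlas (covers 4 new) → pick Delta (covers 3 new) → pick Harbor (covers 1 new). Total picks: 3.

3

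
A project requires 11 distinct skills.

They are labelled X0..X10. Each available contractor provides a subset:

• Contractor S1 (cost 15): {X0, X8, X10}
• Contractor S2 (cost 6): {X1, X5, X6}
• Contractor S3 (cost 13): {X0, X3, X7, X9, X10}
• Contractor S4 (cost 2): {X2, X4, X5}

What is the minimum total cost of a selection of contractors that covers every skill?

S1, S2, S3, S4 together cover every skill (S1 ∪ S2 ∪ S3 ∪ S4 = {X0, X1, X2, X3, X4, X5, X6, X7, X8, X9, X10}); total cost 15 + 6 + 13 + 2 = 36.
No covering selection has total cost below 36.

36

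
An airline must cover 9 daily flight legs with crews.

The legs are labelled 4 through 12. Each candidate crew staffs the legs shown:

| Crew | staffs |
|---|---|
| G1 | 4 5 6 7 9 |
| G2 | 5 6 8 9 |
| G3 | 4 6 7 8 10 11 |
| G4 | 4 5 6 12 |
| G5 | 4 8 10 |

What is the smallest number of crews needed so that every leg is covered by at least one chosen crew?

Take {G2, G3, G4}. Their union is {4, 5, 6, 7, 8, 9, 10, 11, 12}, which is all 9 legs.
Only G3 contains 11, so G3 is forced; the remaining 3 legs need at least 2 more crews (each remaining crew adds at most 2) — so at least 3 crews are needed, and 3 is optimal.

3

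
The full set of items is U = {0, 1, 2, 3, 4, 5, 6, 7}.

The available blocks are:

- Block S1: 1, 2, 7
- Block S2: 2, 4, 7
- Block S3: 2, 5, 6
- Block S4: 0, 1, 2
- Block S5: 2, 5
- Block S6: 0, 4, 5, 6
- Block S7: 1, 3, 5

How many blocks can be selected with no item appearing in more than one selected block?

S1, S6 are pairwise disjoint (S1={1,2,7}; S6={0,4,5,6}).
Every remaining block overlaps one of these, and no 3 of the listed blocks are pairwise disjoint, so 2 is the maximum.

2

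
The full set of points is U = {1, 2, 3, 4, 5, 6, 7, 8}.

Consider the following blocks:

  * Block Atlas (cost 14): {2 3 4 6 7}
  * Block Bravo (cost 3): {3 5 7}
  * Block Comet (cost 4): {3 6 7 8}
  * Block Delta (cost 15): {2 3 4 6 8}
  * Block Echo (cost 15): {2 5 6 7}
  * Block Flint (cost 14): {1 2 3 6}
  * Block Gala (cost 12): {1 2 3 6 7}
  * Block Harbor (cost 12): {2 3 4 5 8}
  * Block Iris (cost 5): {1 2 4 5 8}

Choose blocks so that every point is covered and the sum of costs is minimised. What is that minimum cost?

9

Comet, Iris together cover every point (Comet ∪ Iris = {1, 2, 3, 4, 5, 6, 7, 8}); total cost 4 + 5 = 9.
The greedy pick Bravo, Iris, Comet costs 12; no covering selection beats 9.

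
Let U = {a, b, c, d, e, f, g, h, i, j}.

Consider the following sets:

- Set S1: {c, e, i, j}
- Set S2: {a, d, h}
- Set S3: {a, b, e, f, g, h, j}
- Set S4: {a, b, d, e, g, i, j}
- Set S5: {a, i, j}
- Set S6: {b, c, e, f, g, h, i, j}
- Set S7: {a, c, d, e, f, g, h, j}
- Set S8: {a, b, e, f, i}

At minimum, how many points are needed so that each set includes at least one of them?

2

Take T = {a, i}. Each listed set contains at least one of these, so T is a hitting set of size 2.
The sets S1, S2 are pairwise disjoint, so any hitting set needs a separate point for each — at least 2. Hence 2 is optimal.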